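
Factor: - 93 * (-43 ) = 3999  =  3^1*31^1 * 43^1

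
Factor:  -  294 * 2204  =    -  647976 = -2^3*3^1*7^2*19^1*29^1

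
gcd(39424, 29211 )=7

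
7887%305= 262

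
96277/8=96277/8 = 12034.62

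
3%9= 3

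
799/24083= 799/24083 = 0.03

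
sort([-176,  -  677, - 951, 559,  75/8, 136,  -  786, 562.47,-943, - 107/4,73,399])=[-951,- 943 ,- 786, - 677,-176,-107/4, 75/8,73, 136,  399,559 , 562.47]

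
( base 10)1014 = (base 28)186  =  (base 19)2f7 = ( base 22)222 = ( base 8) 1766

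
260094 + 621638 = 881732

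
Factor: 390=2^1 * 3^1 * 5^1*13^1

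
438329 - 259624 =178705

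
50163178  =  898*55861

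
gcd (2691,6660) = 9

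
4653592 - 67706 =4585886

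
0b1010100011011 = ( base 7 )21516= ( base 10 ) 5403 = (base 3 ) 21102010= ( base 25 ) 8G3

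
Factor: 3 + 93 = 96 =2^5*3^1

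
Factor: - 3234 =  - 2^1 * 3^1*7^2*11^1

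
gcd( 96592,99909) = 1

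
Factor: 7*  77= 7^2*11^1 = 539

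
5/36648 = 5/36648 =0.00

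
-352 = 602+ - 954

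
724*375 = 271500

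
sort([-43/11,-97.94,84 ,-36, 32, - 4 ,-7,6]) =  [ - 97.94,-36,-7, - 4,-43/11,6,32, 84]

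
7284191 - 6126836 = 1157355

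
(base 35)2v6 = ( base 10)3541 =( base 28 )4ED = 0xDD5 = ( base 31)3L7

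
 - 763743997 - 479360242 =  - 1243104239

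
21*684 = 14364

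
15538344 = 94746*164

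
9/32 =9/32  =  0.28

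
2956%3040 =2956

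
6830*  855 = 5839650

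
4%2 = 0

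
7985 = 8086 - 101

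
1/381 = 1/381 = 0.00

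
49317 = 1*49317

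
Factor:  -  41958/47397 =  - 54/61 = - 2^1*3^3*61^( - 1) 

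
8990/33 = 8990/33  =  272.42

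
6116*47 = 287452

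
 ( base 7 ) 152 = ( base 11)79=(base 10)86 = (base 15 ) 5B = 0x56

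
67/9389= 67/9389 = 0.01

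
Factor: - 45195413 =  -2137^1*21149^1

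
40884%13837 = 13210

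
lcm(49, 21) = 147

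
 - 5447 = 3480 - 8927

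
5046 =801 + 4245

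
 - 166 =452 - 618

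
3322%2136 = 1186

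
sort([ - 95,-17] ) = [ - 95, - 17]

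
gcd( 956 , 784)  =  4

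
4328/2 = 2164 = 2164.00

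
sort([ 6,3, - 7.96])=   [ - 7.96,3,6] 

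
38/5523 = 38/5523 = 0.01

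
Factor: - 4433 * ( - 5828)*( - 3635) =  - 93912129740 = - 2^2 * 5^1*11^1*13^1*31^2 * 47^1*727^1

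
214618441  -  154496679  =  60121762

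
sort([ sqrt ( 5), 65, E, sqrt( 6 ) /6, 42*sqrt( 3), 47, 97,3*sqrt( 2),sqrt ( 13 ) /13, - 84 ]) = [ - 84, sqrt ( 13)/13, sqrt(6)/6, sqrt( 5), E,3*sqrt( 2), 47,  65,42*sqrt(3),97]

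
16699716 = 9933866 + 6765850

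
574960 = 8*71870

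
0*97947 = 0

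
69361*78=5410158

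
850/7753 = 850/7753 = 0.11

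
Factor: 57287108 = 2^2  *14321777^1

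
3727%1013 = 688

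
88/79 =88/79 = 1.11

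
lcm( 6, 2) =6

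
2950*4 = 11800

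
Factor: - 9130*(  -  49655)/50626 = 5^2*11^1*17^( - 1)*83^1 * 1489^( - 1 )*9931^1 = 226675075/25313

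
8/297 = 8/297 = 0.03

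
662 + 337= 999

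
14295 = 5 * 2859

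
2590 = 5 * 518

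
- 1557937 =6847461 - 8405398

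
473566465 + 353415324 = 826981789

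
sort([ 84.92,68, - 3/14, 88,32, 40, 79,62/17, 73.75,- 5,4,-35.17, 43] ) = [ - 35.17, -5,  -  3/14,62/17,4,32,40,  43,68,73.75,79,84.92, 88] 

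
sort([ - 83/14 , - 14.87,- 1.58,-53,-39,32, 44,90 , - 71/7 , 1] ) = [  -  53, - 39,-14.87,  -  71/7, - 83/14,-1.58, 1,  32, 44, 90] 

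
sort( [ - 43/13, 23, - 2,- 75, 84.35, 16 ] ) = [-75, - 43/13,-2, 16, 23,84.35]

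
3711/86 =43 + 13/86= 43.15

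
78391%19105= 1971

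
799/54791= 47/3223 = 0.01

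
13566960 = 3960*3426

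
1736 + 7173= 8909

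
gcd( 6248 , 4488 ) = 88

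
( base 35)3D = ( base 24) 4M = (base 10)118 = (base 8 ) 166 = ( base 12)9A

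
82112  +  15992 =98104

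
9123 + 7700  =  16823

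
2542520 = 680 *3739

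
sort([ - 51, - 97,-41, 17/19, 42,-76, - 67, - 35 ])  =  [ - 97, - 76, -67, - 51  , - 41,-35, 17/19, 42]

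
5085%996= 105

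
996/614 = 498/307 = 1.62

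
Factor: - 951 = -3^1 * 317^1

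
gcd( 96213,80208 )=3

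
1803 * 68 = 122604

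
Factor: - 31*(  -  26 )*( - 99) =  -2^1 * 3^2*11^1*13^1*31^1   =  -  79794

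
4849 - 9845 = - 4996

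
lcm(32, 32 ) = 32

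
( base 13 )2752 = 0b1011000001100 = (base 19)fc1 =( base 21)CGG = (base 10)5644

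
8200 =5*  1640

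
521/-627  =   - 521/627 = -0.83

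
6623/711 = 9 + 224/711 = 9.32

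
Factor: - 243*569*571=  -78950457 = - 3^5*569^1*571^1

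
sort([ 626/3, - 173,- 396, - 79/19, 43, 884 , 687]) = [ - 396,  -  173,- 79/19, 43,626/3,  687,884 ]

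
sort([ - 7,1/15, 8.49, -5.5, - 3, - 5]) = [ - 7, - 5.5, - 5,-3, 1/15,  8.49 ] 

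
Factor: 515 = 5^1*103^1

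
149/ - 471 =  - 149/471  =  - 0.32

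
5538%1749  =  291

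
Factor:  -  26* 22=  - 572 = -2^2*11^1*13^1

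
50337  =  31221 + 19116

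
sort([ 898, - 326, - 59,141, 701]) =[  -  326, - 59, 141,  701,  898]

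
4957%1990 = 977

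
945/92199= 315/30733 = 0.01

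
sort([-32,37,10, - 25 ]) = [ - 32,  -  25,10 , 37]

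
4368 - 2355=2013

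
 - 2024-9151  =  -11175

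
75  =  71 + 4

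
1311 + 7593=8904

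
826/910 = 59/65 = 0.91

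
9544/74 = 4772/37 = 128.97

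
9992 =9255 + 737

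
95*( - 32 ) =-3040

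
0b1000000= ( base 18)3A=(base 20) 34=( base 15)44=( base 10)64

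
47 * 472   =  22184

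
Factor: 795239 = 795239^1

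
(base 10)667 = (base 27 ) OJ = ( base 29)n0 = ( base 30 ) m7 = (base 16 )29b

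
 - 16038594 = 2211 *(-7254 ) 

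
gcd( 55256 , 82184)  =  8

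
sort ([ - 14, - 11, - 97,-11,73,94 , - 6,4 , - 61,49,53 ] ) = [ - 97, - 61, - 14, - 11, - 11,  -  6,4, 49 , 53 , 73,94]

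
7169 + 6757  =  13926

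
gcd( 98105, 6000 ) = 5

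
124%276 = 124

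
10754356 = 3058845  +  7695511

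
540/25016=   135/6254 = 0.02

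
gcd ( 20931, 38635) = 1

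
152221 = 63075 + 89146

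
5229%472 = 37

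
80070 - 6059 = 74011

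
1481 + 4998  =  6479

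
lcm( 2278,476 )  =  31892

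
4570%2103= 364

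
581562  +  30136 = 611698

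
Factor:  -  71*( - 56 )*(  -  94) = -2^4 * 7^1 *47^1*71^1 = -373744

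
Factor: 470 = 2^1*5^1*47^1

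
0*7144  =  0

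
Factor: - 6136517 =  - 6136517^1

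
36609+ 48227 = 84836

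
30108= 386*78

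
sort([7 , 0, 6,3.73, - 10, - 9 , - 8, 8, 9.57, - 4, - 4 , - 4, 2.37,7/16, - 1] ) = [-10, - 9, - 8, - 4, - 4, - 4, - 1,0, 7/16,2.37,3.73,6, 7,  8,  9.57]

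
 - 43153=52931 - 96084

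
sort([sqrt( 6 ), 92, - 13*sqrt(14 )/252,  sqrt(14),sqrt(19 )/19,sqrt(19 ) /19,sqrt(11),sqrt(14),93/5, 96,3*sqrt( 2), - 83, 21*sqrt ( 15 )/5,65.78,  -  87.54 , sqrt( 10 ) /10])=[ - 87.54, -83,- 13*sqrt( 14 )/252, sqrt(19 )/19,sqrt( 19) /19, sqrt(10) /10,sqrt( 6 ),sqrt(11),sqrt ( 14 ), sqrt( 14 ), 3*sqrt ( 2),  21*sqrt(15 )/5, 93/5,65.78,92,96]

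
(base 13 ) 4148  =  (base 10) 9017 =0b10001100111001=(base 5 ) 242032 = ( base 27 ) c9q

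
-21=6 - 27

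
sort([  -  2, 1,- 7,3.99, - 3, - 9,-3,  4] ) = [  -  9, - 7,  -  3, - 3, - 2,1, 3.99, 4]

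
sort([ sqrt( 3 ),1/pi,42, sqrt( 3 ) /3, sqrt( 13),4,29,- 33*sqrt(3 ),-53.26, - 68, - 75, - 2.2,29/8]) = [ - 75, - 68, - 33*sqrt(3 ), - 53.26,- 2.2,1/pi, sqrt ( 3) /3,sqrt( 3),sqrt( 13),29/8,4,29, 42 ] 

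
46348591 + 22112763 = 68461354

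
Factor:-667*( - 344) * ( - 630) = -2^4* 3^2 * 5^1*7^1*23^1*29^1*43^1   =  -144552240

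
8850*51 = 451350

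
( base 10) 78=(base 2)1001110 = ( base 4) 1032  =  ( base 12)66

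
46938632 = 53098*884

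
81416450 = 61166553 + 20249897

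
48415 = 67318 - 18903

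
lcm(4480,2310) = 147840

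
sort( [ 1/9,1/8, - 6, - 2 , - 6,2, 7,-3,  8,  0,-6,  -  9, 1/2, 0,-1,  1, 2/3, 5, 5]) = [ - 9, -6,-6,-6, - 3, - 2, - 1, 0,0 , 1/9,1/8, 1/2 , 2/3, 1, 2, 5, 5, 7, 8] 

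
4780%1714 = 1352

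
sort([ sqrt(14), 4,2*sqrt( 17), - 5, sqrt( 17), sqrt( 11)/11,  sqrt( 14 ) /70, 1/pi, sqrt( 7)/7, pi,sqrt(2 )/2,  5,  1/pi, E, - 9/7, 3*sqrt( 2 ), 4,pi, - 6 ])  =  [ - 6, - 5, - 9/7, sqrt( 14)/70,sqrt(11)/11,1/pi,  1/pi , sqrt( 7)/7, sqrt( 2)/2 , E, pi,pi, sqrt( 14),  4, 4,sqrt( 17) , 3 *sqrt(2), 5,2*sqrt (17)]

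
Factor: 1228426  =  2^1 * 19^1*32327^1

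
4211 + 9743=13954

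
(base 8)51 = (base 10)41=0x29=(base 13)32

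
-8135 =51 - 8186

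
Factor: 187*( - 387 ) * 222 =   -  16065918 = - 2^1*3^3*11^1*17^1 * 37^1 * 43^1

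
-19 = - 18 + - 1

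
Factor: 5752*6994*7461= 300152209968 = 2^4 * 3^2 * 13^1*269^1*719^1*829^1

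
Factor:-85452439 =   -  47^1*1123^1*1619^1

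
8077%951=469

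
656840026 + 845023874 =1501863900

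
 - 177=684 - 861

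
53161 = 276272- 223111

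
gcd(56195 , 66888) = 1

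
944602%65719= 24536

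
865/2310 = 173/462 = 0.37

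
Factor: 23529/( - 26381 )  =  -3^1 * 11^1*37^( - 1 )= - 33/37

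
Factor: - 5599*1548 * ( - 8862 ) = 76809187224 = 2^3*3^3*7^1*11^1*43^1*211^1  *509^1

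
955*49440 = 47215200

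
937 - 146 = 791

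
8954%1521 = 1349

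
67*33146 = 2220782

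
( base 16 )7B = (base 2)1111011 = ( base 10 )123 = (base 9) 146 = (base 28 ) 4B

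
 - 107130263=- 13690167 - 93440096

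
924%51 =6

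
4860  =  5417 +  - 557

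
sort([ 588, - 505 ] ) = [-505,588]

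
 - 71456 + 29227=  - 42229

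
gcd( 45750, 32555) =5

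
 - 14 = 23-37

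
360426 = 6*60071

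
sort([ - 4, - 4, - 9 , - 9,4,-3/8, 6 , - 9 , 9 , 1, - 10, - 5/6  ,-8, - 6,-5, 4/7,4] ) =[- 10,-9, - 9 , - 9, - 8, - 6, - 5, - 4, - 4, -5/6, - 3/8, 4/7, 1,4, 4,6,  9]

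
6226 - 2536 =3690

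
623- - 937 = 1560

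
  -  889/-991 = 889/991 = 0.90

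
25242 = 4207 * 6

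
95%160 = 95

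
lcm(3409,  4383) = 30681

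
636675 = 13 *48975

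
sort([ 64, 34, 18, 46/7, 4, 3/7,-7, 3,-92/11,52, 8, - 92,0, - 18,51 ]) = [ - 92 , - 18, - 92/11,-7, 0,  3/7, 3, 4,46/7,8, 18,34, 51, 52, 64] 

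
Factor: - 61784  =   - 2^3*7723^1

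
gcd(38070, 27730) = 470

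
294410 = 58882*5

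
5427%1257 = 399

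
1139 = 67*17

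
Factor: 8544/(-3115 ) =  - 96/35= - 2^5*3^1*5^( - 1)*7^( - 1 ) 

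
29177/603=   48+233/603 = 48.39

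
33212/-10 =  - 3322 + 4/5 = - 3321.20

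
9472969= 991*9559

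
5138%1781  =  1576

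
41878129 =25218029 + 16660100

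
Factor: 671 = 11^1 * 61^1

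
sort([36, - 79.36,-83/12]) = [ - 79.36,-83/12,36]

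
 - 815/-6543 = 815/6543 = 0.12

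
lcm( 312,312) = 312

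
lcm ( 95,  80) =1520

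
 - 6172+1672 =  -4500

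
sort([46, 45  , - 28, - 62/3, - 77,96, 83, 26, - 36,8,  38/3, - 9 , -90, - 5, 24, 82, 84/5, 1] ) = [ - 90, - 77,  -  36, - 28, - 62/3,-9, - 5,1,8, 38/3 , 84/5,  24,  26, 45,46,  82,  83, 96 ]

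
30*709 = 21270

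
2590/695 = 3 + 101/139=3.73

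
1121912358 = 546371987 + 575540371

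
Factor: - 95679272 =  - 2^3*13^1*89^1 * 10337^1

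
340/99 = 340/99 =3.43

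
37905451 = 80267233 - 42361782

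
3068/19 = 161 + 9/19 = 161.47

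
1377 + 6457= 7834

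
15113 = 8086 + 7027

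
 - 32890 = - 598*55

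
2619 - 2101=518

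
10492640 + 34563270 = 45055910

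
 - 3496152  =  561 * (-6232) 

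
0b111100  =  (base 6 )140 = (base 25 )2a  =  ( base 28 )24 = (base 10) 60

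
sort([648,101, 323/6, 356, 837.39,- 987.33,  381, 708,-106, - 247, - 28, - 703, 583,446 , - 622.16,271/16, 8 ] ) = [ - 987.33,  -  703, - 622.16, - 247,  -  106,- 28,8, 271/16,323/6, 101 , 356,  381,446, 583, 648 , 708, 837.39] 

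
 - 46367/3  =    -  15456+1/3  =  - 15455.67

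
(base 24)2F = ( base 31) 21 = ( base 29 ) 25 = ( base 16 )3F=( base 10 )63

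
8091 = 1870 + 6221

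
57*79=4503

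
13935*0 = 0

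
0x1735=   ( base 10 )5941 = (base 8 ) 13465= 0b1011100110101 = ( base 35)4tq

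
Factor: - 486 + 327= - 3^1*53^1 = - 159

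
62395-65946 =-3551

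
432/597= 144/199 = 0.72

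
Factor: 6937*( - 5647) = -39173239 = - 7^1 * 991^1*5647^1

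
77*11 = 847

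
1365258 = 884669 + 480589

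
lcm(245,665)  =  4655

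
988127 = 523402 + 464725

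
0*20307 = 0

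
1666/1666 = 1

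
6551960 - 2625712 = 3926248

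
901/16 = 56 + 5/16 = 56.31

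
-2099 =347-2446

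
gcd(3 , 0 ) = 3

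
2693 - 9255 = - 6562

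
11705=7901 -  - 3804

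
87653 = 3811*23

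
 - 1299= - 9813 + 8514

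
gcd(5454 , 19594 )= 202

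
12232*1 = 12232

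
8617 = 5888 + 2729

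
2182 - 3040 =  - 858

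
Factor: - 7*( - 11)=77 = 7^1 * 11^1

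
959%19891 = 959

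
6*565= 3390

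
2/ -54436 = -1 + 27217/27218 = -0.00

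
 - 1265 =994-2259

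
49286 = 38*1297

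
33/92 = 33/92 = 0.36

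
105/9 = 35/3 = 11.67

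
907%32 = 11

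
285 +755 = 1040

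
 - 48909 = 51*( - 959 )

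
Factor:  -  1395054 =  - 2^1 * 3^2*17^1*47^1*97^1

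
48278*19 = 917282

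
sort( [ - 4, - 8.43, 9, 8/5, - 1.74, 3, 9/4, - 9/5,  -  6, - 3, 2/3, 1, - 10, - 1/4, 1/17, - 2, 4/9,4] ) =[ - 10, - 8.43 , - 6, - 4, - 3,-2,-9/5,- 1.74, - 1/4, 1/17, 4/9,2/3, 1, 8/5,  9/4,3,4, 9 ]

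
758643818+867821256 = 1626465074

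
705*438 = 308790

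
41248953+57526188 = 98775141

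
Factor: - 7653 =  - 3^1*2551^1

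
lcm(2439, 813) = 2439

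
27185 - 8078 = 19107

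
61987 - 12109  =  49878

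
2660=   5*532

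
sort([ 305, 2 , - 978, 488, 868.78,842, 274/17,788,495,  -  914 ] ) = [ - 978,-914,2,274/17,305,488,495,  788, 842 , 868.78]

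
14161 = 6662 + 7499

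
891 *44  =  39204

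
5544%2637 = 270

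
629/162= 3 + 143/162 = 3.88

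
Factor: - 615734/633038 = - 427/439 = - 7^1 * 61^1*439^( - 1 ) 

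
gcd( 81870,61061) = 1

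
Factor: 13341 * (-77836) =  - 1038410076 = - 2^2 * 3^1*11^1*29^1*61^1*4447^1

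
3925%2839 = 1086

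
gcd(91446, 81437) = 1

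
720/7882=360/3941 = 0.09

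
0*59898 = 0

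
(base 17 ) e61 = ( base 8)10065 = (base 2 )1000000110101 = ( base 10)4149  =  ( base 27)5II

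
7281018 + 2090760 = 9371778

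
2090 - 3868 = - 1778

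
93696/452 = 23424/113 = 207.29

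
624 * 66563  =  41535312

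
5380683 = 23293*231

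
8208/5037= 2736/1679 = 1.63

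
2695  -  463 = 2232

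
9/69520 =9/69520  =  0.00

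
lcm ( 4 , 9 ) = 36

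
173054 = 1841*94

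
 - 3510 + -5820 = -9330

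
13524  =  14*966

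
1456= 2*728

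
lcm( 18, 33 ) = 198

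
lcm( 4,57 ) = 228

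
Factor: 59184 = 2^4*3^3*137^1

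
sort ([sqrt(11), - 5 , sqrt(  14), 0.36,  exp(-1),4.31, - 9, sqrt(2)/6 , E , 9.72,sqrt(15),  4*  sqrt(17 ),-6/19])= [ - 9, - 5 ,-6/19,  sqrt( 2)/6,0.36, exp( - 1),  E,sqrt( 11),sqrt ( 14),sqrt(15 ),4.31, 9.72,4*sqrt( 17 )]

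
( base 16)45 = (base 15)49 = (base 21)36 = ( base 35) 1Y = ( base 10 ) 69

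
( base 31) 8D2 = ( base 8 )17635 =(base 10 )8093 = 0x1f9d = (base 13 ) 38b7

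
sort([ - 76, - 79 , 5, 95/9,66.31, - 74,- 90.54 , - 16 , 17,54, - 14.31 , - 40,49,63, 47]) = [ - 90.54, - 79, - 76, - 74,- 40,- 16,  -  14.31 , 5, 95/9, 17, 47 , 49,54, 63,  66.31]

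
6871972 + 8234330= 15106302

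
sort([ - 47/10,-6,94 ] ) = [ - 6,- 47/10, 94] 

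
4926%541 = 57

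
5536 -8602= -3066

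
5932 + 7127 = 13059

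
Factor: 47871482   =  2^1*449^1*53309^1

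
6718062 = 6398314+319748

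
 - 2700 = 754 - 3454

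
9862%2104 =1446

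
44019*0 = 0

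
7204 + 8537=15741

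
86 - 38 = 48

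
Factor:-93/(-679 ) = 3^1*7^(-1)*31^1*97^( - 1 )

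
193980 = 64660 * 3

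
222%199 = 23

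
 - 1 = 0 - 1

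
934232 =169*5528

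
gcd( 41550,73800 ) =150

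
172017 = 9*19113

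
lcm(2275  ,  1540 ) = 100100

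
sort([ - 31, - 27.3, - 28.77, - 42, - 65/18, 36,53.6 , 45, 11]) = [ - 42, - 31, - 28.77, - 27.3,  -  65/18, 11,36, 45,53.6 ] 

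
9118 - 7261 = 1857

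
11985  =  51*235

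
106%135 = 106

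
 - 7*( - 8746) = 61222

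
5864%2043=1778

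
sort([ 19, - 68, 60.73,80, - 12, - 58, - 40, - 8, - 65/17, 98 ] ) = [ - 68, - 58, - 40, - 12, - 8, - 65/17, 19, 60.73, 80, 98]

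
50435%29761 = 20674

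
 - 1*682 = -682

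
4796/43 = 4796/43 = 111.53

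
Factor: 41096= 2^3*11^1*  467^1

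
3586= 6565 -2979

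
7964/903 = 7964/903 = 8.82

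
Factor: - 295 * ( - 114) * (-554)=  - 18631020 = - 2^2*3^1 * 5^1*19^1*59^1 * 277^1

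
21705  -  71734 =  - 50029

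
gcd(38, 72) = 2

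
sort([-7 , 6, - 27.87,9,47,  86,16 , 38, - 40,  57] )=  [ - 40, - 27.87, - 7,6, 9,16, 38,47 , 57, 86 ]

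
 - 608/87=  - 7 + 1/87 = - 6.99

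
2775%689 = 19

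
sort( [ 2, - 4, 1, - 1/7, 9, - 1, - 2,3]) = [ - 4,-2, - 1, - 1/7,  1, 2, 3,9] 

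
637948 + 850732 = 1488680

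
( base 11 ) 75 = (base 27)31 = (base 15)57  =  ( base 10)82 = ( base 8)122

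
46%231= 46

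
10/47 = 10/47 = 0.21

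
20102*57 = 1145814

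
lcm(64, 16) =64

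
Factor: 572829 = 3^1*79^1 * 2417^1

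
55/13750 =1/250 =0.00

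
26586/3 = 8862=8862.00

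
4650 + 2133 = 6783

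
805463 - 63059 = 742404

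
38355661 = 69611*551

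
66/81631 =6/7421 = 0.00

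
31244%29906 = 1338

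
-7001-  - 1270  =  -5731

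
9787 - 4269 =5518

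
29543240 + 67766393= 97309633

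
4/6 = 2/3=0.67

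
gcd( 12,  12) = 12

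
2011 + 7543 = 9554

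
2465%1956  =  509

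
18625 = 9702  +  8923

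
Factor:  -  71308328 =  - 2^3*7^3*13^1*1999^1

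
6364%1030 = 184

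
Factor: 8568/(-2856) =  -3  =  - 3^1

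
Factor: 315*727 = 3^2*5^1 * 7^1*727^1 = 229005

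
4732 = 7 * 676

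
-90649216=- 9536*9506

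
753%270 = 213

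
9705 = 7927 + 1778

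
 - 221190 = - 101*2190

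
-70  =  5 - 75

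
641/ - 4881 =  - 1 + 4240/4881 = -  0.13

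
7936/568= 992/71 = 13.97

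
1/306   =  1/306   =  0.00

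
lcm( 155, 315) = 9765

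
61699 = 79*781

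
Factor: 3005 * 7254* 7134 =155508858180= 2^2* 3^3*5^1 * 13^1*29^1  *  31^1 * 41^1*601^1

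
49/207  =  49/207  =  0.24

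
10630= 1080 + 9550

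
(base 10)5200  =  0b1010001010000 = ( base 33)4pj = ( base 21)BGD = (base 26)7I0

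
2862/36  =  159/2=79.50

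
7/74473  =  1/10639 = 0.00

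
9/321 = 3/107 =0.03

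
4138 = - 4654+8792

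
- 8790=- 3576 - 5214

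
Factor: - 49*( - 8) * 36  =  2^5 * 3^2*7^2 = 14112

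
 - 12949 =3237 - 16186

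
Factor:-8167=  - 8167^1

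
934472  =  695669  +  238803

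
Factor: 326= 2^1*163^1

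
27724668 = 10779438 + 16945230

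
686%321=44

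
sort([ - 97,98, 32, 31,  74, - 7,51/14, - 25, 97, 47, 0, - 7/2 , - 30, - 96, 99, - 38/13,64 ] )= [-97, -96, - 30, - 25, - 7 , - 7/2,-38/13, 0, 51/14, 31,32, 47, 64, 74, 97 , 98, 99 ] 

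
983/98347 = 983/98347 = 0.01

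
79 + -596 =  - 517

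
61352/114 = 538 + 10/57=538.18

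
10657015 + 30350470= 41007485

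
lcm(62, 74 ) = 2294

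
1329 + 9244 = 10573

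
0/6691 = 0 = 0.00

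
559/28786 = 559/28786   =  0.02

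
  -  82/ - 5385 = 82/5385 = 0.02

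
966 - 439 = 527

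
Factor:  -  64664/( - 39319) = 472/287 = 2^3* 7^ (  -  1)*41^( - 1) * 59^1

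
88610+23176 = 111786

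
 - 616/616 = -1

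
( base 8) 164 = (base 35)3B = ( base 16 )74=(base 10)116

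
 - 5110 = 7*( - 730) 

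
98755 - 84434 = 14321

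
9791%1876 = 411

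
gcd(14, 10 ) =2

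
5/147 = 5/147= 0.03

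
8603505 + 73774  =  8677279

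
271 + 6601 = 6872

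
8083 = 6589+1494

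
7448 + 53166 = 60614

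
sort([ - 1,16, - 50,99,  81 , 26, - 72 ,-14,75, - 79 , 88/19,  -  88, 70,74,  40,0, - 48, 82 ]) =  [ - 88, -79,-72, - 50, - 48, - 14, - 1, 0,88/19,16, 26, 40,70,  74, 75,  81, 82, 99 ]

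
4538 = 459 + 4079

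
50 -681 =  - 631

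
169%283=169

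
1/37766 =1/37766 = 0.00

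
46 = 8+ 38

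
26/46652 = 13/23326= 0.00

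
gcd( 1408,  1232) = 176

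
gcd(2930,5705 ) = 5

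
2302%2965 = 2302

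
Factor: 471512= 2^3 * 17^1*3467^1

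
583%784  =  583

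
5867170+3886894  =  9754064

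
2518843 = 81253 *31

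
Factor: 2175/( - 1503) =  - 3^( - 1) * 5^2 * 29^1 * 167^( - 1 )=   - 725/501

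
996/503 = 1  +  493/503 = 1.98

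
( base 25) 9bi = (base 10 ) 5918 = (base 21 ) d8h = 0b1011100011110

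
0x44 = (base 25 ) 2i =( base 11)62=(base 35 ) 1x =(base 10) 68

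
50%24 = 2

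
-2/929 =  - 1 + 927/929=- 0.00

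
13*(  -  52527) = - 682851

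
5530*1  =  5530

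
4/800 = 1/200= 0.01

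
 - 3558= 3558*( - 1 )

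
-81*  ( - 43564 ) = 3528684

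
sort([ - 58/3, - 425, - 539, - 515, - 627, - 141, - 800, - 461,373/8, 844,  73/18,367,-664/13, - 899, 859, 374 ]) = [-899, - 800, - 627, - 539, - 515, - 461, - 425,-141, - 664/13, - 58/3, 73/18, 373/8 , 367, 374,  844,  859] 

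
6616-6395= 221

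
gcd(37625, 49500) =125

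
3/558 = 1/186 = 0.01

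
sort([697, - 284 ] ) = [ - 284,697 ]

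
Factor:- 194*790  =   - 153260=-2^2*5^1*79^1 * 97^1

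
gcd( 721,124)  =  1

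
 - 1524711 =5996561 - 7521272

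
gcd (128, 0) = 128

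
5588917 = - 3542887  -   - 9131804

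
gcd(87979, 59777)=1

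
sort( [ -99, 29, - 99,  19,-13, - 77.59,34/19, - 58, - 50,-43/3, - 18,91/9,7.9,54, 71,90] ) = [ - 99, - 99, - 77.59 , - 58, - 50, - 18, - 43/3,- 13 , 34/19, 7.9,91/9, 19, 29,  54 , 71,90 ]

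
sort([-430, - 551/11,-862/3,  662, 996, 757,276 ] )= [ - 430,-862/3, - 551/11,  276, 662, 757 , 996]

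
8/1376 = 1/172  =  0.01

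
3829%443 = 285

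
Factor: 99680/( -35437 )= - 2^5*5^1*7^1*89^1 * 35437^(  -  1)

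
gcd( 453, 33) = 3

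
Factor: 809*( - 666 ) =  -2^1* 3^2*37^1 * 809^1 = -538794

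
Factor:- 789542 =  - 2^1*13^1*30367^1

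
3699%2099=1600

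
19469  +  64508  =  83977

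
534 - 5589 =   -  5055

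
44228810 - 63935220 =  -19706410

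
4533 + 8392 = 12925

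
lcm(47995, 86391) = 431955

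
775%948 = 775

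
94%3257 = 94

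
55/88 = 5/8 = 0.62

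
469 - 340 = 129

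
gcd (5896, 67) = 67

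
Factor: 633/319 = 3^1*11^( - 1 ) * 29^ ( - 1 )*211^1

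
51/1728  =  17/576= 0.03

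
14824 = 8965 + 5859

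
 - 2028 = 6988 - 9016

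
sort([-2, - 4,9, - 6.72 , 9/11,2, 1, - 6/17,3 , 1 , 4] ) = [ - 6.72,-4, - 2,-6/17, 9/11, 1,1,2,3, 4,9]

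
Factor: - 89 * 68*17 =-2^2*17^2 * 89^1 = -  102884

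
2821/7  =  403 = 403.00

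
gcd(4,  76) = 4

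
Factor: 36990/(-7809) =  - 90/19=-2^1*3^2*5^1*19^( - 1)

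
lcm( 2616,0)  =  0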